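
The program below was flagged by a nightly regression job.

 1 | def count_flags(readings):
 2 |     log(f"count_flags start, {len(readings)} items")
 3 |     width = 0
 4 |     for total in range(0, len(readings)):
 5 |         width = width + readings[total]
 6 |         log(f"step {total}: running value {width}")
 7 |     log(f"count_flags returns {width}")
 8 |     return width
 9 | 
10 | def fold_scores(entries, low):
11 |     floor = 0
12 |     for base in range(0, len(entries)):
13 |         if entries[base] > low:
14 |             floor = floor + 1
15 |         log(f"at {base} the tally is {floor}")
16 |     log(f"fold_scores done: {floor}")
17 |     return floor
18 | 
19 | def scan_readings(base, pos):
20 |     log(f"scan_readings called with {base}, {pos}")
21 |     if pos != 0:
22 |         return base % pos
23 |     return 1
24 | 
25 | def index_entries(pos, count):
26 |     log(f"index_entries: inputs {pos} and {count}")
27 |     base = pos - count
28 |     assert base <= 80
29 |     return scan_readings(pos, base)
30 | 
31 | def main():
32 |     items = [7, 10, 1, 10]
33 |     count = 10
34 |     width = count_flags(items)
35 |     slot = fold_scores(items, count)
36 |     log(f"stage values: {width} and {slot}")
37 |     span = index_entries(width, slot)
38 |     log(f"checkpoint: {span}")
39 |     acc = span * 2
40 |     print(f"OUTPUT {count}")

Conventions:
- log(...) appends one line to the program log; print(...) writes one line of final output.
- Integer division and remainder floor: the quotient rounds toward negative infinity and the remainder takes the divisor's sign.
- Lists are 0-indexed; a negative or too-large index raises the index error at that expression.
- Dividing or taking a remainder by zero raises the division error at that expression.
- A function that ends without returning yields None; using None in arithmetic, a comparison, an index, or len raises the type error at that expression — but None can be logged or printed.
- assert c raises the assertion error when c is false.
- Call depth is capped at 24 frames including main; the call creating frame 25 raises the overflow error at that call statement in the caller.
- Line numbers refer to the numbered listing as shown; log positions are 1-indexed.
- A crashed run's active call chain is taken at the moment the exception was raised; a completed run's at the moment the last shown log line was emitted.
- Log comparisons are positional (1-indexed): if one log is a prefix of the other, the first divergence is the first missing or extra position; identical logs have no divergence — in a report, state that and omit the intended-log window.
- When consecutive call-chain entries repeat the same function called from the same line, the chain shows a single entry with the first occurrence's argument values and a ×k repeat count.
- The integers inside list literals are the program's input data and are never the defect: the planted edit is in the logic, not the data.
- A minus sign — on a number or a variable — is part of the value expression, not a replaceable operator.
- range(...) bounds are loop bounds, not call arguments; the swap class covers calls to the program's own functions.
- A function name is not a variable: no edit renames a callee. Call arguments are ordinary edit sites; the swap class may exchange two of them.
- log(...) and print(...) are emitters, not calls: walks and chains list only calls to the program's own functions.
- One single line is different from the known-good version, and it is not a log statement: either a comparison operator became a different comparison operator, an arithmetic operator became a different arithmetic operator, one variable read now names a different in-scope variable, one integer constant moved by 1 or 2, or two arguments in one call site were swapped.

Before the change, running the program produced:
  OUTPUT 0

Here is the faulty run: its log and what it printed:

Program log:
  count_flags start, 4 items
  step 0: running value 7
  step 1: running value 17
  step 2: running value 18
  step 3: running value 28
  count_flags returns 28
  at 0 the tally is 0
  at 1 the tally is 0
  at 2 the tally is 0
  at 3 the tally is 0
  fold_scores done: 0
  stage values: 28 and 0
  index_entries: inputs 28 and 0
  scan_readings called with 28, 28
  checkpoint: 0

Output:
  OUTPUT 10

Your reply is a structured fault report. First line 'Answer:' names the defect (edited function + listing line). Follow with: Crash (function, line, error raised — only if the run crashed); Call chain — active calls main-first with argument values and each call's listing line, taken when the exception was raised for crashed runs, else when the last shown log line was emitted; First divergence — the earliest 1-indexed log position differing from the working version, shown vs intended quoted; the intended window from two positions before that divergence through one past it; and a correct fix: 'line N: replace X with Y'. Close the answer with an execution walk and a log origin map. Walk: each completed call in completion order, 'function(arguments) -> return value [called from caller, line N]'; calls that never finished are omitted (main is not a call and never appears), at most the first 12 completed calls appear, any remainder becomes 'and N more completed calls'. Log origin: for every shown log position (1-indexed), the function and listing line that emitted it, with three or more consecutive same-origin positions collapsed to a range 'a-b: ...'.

Answer: the defect is in main at line 40.
Core observation: The logs agree in full; only the final output differs.
Call chain: main.
First divergence: none; the two logs match at every position.
Execution walk:
  count_flags([7, 10, 1, 10]) -> 28  [called from main, line 34]
  fold_scores([7, 10, 1, 10], 10) -> 0  [called from main, line 35]
  scan_readings(28, 28) -> 0  [called from index_entries, line 29]
  index_entries(28, 0) -> 0  [called from main, line 37]
Log origins:
  1: logged in count_flags at line 2
  2-5: logged in count_flags at line 6
  6: logged in count_flags at line 7
  7-10: logged in fold_scores at line 15
  11: logged in fold_scores at line 16
  12: logged in main at line 36
  13: logged in index_entries at line 26
  14: logged in scan_readings at line 20
  15: logged in main at line 38
A correct fix: line 40: replace `count` with `acc`.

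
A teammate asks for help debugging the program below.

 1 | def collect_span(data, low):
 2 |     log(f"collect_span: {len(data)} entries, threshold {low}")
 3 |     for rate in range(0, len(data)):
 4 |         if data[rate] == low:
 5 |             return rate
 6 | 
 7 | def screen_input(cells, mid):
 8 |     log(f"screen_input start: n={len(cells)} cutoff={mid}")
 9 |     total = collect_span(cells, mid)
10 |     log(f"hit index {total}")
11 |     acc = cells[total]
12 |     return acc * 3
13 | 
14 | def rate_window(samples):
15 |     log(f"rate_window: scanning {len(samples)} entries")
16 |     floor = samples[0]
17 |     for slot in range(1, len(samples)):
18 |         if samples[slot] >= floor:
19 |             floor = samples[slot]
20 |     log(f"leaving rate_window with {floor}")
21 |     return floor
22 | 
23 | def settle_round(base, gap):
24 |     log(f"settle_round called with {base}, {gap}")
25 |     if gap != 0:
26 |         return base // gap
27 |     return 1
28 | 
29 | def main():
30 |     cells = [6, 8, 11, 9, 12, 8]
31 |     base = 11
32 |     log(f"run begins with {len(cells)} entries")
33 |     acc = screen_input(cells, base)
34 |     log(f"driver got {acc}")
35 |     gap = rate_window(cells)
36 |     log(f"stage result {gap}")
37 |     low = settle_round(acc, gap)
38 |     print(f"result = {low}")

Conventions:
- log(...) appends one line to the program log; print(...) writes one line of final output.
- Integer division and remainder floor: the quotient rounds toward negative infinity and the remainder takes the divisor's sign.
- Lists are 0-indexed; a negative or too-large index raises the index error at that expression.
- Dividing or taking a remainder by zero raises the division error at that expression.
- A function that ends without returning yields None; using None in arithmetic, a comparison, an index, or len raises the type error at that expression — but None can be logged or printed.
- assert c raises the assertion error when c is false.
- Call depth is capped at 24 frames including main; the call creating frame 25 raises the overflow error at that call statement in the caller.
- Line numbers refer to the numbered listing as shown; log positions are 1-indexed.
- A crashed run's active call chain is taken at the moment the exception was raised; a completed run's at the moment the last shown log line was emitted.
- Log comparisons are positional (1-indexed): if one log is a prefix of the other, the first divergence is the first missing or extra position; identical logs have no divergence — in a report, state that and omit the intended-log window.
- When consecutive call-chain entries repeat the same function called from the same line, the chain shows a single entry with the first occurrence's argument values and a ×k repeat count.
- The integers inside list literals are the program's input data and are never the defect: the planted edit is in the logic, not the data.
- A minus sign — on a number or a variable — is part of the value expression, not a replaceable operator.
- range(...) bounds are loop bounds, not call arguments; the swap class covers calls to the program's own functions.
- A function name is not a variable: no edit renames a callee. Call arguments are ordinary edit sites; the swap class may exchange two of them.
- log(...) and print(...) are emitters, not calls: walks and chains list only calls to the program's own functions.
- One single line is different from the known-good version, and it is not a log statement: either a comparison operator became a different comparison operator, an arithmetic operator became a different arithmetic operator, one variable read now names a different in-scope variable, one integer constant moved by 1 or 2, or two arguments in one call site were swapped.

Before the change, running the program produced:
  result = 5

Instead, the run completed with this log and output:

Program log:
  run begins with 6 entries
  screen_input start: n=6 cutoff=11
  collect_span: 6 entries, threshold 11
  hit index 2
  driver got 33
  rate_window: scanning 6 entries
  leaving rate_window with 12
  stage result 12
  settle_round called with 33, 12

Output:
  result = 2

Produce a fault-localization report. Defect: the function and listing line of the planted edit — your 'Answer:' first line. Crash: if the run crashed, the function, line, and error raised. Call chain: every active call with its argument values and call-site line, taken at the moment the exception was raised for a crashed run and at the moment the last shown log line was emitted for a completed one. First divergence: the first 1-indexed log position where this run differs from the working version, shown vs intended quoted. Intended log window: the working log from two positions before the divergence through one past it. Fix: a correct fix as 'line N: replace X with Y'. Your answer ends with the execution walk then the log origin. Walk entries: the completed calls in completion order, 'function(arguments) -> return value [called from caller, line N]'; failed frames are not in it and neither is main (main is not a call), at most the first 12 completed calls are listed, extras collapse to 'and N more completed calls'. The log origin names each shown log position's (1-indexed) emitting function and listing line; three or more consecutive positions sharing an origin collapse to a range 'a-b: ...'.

Answer: the defect is in rate_window at line 18.
The tell: The earliest visible damage is log position 7 — 'leaving rate_window with 12' rather than the intended 'leaving rate_window with 6'.
Call chain: main -> settle_round(33, 12) (called at line 37).
First divergence: position 7 — shown 'leaving rate_window with 12', intended 'leaving rate_window with 6'.
Intended log window:
  5: driver got 33
  6: rate_window: scanning 6 entries
  7: leaving rate_window with 6
  8: stage result 6
Execution walk:
  collect_span([6, 8, 11, 9, 12, 8], 11) -> 2  [called from screen_input, line 9]
  screen_input([6, 8, 11, 9, 12, 8], 11) -> 33  [called from main, line 33]
  rate_window([6, 8, 11, 9, 12, 8]) -> 12  [called from main, line 35]
  settle_round(33, 12) -> 2  [called from main, line 37]
Origin of each log line:
  1: logged in main at line 32
  2: logged in screen_input at line 8
  3: logged in collect_span at line 2
  4: logged in screen_input at line 10
  5: logged in main at line 34
  6: logged in rate_window at line 15
  7: logged in rate_window at line 20
  8: logged in main at line 36
  9: logged in settle_round at line 24
A correct fix: line 18: replace `>=` with `<`.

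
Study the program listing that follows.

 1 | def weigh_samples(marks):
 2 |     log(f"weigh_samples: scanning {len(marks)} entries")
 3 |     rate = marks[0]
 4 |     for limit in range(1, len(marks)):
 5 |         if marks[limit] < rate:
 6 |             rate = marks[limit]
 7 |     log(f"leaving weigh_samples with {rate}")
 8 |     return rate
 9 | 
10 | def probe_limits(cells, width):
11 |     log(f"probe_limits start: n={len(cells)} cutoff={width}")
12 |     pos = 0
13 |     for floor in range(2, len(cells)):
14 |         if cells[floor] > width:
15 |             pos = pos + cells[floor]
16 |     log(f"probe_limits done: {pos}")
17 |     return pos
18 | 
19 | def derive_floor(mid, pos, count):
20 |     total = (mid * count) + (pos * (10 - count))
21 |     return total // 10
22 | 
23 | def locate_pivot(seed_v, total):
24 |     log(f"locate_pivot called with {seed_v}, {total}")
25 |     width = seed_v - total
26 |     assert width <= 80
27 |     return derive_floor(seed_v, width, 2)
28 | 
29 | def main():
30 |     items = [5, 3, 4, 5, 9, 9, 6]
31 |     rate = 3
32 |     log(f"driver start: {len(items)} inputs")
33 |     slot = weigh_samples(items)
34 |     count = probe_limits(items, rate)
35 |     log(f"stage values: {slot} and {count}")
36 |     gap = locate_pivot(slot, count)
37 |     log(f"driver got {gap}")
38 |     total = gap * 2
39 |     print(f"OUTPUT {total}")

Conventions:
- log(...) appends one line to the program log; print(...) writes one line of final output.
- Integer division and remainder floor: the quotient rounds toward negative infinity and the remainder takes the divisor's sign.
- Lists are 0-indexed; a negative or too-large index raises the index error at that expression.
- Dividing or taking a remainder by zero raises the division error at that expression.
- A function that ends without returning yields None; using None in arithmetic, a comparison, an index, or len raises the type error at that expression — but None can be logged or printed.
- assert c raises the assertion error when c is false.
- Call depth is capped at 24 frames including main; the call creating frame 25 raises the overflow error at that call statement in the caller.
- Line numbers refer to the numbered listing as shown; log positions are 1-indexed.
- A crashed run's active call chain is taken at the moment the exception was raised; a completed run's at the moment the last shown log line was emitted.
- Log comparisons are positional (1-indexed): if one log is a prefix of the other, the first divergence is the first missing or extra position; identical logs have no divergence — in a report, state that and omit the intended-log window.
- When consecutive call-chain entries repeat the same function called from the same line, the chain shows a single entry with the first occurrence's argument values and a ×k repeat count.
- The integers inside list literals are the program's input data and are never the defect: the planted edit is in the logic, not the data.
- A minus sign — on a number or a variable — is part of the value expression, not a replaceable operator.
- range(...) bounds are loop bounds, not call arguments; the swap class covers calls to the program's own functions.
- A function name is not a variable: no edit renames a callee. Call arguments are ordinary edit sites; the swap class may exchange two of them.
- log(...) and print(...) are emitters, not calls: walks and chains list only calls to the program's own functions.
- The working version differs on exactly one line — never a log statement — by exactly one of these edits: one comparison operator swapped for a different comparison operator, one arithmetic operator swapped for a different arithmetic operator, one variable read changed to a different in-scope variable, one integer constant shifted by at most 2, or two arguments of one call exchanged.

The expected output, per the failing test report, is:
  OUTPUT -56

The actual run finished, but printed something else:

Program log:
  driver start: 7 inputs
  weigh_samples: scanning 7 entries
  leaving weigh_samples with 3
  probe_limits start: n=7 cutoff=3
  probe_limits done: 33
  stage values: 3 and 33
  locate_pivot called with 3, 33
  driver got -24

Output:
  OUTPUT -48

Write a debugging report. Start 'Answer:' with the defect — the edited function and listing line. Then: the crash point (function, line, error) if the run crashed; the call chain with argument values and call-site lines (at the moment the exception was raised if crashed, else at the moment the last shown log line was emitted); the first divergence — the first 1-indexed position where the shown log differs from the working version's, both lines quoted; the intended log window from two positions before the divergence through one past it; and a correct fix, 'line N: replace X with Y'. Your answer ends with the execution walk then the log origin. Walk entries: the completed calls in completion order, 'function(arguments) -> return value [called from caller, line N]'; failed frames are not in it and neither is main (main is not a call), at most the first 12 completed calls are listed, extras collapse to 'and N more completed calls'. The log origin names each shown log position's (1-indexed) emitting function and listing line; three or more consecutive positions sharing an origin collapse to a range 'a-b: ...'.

Answer: the defect is in probe_limits at line 13.
Core observation: Log line 5 is where behavior first shows: 'probe_limits done: 33' appears instead of 'probe_limits done: 38'.
Call chain: main.
First divergence: at position 5 the run shows 'probe_limits done: 33' where the working version logs 'probe_limits done: 38'.
Intended log window:
  3: leaving weigh_samples with 3
  4: probe_limits start: n=7 cutoff=3
  5: probe_limits done: 38
  6: stage values: 3 and 38
Execution walk:
  weigh_samples([5, 3, 4, 5, 9, 9, 6]) -> 3  [called from main, line 33]
  probe_limits([5, 3, 4, 5, 9, 9, 6], 3) -> 33  [called from main, line 34]
  derive_floor(3, -30, 2) -> -24  [called from locate_pivot, line 27]
  locate_pivot(3, 33) -> -24  [called from main, line 36]
Log line origins:
  1: emitted by main (line 32)
  2: emitted by weigh_samples (line 2)
  3: emitted by weigh_samples (line 7)
  4: emitted by probe_limits (line 11)
  5: emitted by probe_limits (line 16)
  6: emitted by main (line 35)
  7: emitted by locate_pivot (line 24)
  8: emitted by main (line 37)
A correct fix: line 13: replace `2` with `0`.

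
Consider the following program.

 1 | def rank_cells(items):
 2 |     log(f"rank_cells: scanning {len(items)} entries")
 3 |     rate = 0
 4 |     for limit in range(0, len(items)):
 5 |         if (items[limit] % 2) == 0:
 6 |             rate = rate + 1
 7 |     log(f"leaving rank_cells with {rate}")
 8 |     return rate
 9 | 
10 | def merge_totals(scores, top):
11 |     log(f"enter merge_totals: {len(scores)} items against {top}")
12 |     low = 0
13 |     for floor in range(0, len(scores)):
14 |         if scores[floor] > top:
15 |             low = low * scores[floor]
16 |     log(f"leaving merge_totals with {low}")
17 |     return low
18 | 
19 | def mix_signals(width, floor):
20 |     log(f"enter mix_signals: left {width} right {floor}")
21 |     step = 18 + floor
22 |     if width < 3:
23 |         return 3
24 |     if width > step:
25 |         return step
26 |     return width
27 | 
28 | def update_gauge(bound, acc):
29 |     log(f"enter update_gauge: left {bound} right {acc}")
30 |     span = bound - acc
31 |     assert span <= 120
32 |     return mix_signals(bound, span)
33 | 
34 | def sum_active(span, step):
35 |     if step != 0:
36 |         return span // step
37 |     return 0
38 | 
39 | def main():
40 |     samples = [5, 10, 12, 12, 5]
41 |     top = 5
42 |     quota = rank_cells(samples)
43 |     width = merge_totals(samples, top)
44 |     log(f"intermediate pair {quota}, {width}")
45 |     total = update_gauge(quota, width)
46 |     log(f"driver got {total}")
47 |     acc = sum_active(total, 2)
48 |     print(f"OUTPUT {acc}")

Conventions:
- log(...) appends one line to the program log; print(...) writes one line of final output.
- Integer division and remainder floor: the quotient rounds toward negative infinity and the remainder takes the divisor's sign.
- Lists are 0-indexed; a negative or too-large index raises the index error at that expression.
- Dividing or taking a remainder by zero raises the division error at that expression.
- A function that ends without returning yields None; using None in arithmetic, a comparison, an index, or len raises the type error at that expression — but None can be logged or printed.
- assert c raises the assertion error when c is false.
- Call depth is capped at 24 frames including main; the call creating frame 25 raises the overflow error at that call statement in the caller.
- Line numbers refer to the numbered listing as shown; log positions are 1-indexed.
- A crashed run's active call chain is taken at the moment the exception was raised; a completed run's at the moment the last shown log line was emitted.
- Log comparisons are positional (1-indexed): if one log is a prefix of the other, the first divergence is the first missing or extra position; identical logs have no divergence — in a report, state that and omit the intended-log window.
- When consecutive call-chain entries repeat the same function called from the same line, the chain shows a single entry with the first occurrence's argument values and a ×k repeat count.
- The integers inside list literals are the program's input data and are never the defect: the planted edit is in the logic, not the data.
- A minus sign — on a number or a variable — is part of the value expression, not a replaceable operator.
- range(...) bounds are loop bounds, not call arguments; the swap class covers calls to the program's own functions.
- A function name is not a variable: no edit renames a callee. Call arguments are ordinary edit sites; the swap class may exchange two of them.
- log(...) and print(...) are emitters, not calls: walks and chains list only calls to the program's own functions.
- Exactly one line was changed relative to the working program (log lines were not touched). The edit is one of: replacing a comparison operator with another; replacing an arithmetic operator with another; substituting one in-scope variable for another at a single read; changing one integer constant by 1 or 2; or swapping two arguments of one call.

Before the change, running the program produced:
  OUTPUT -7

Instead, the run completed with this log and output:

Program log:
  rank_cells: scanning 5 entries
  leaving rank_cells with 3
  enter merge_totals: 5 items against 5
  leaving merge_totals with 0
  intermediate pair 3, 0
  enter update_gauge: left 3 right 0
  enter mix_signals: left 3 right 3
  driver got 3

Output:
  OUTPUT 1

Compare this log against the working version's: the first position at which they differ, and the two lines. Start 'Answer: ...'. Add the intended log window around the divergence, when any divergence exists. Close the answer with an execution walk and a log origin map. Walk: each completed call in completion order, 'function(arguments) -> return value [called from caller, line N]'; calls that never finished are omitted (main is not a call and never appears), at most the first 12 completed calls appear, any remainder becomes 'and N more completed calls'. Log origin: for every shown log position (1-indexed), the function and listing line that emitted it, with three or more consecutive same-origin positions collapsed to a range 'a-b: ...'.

Answer: position 4; shown 'leaving merge_totals with 0' vs intended 'leaving merge_totals with 34'.
Intended log window:
  2: leaving rank_cells with 3
  3: enter merge_totals: 5 items against 5
  4: leaving merge_totals with 34
  5: intermediate pair 3, 34
Execution walk:
  rank_cells([5, 10, 12, 12, 5]) -> 3  [called from main, line 42]
  merge_totals([5, 10, 12, 12, 5], 5) -> 0  [called from main, line 43]
  mix_signals(3, 3) -> 3  [called from update_gauge, line 32]
  update_gauge(3, 0) -> 3  [called from main, line 45]
  sum_active(3, 2) -> 1  [called from main, line 47]
Log line origins:
  1: from rank_cells, line 2
  2: from rank_cells, line 7
  3: from merge_totals, line 11
  4: from merge_totals, line 16
  5: from main, line 44
  6: from update_gauge, line 29
  7: from mix_signals, line 20
  8: from main, line 46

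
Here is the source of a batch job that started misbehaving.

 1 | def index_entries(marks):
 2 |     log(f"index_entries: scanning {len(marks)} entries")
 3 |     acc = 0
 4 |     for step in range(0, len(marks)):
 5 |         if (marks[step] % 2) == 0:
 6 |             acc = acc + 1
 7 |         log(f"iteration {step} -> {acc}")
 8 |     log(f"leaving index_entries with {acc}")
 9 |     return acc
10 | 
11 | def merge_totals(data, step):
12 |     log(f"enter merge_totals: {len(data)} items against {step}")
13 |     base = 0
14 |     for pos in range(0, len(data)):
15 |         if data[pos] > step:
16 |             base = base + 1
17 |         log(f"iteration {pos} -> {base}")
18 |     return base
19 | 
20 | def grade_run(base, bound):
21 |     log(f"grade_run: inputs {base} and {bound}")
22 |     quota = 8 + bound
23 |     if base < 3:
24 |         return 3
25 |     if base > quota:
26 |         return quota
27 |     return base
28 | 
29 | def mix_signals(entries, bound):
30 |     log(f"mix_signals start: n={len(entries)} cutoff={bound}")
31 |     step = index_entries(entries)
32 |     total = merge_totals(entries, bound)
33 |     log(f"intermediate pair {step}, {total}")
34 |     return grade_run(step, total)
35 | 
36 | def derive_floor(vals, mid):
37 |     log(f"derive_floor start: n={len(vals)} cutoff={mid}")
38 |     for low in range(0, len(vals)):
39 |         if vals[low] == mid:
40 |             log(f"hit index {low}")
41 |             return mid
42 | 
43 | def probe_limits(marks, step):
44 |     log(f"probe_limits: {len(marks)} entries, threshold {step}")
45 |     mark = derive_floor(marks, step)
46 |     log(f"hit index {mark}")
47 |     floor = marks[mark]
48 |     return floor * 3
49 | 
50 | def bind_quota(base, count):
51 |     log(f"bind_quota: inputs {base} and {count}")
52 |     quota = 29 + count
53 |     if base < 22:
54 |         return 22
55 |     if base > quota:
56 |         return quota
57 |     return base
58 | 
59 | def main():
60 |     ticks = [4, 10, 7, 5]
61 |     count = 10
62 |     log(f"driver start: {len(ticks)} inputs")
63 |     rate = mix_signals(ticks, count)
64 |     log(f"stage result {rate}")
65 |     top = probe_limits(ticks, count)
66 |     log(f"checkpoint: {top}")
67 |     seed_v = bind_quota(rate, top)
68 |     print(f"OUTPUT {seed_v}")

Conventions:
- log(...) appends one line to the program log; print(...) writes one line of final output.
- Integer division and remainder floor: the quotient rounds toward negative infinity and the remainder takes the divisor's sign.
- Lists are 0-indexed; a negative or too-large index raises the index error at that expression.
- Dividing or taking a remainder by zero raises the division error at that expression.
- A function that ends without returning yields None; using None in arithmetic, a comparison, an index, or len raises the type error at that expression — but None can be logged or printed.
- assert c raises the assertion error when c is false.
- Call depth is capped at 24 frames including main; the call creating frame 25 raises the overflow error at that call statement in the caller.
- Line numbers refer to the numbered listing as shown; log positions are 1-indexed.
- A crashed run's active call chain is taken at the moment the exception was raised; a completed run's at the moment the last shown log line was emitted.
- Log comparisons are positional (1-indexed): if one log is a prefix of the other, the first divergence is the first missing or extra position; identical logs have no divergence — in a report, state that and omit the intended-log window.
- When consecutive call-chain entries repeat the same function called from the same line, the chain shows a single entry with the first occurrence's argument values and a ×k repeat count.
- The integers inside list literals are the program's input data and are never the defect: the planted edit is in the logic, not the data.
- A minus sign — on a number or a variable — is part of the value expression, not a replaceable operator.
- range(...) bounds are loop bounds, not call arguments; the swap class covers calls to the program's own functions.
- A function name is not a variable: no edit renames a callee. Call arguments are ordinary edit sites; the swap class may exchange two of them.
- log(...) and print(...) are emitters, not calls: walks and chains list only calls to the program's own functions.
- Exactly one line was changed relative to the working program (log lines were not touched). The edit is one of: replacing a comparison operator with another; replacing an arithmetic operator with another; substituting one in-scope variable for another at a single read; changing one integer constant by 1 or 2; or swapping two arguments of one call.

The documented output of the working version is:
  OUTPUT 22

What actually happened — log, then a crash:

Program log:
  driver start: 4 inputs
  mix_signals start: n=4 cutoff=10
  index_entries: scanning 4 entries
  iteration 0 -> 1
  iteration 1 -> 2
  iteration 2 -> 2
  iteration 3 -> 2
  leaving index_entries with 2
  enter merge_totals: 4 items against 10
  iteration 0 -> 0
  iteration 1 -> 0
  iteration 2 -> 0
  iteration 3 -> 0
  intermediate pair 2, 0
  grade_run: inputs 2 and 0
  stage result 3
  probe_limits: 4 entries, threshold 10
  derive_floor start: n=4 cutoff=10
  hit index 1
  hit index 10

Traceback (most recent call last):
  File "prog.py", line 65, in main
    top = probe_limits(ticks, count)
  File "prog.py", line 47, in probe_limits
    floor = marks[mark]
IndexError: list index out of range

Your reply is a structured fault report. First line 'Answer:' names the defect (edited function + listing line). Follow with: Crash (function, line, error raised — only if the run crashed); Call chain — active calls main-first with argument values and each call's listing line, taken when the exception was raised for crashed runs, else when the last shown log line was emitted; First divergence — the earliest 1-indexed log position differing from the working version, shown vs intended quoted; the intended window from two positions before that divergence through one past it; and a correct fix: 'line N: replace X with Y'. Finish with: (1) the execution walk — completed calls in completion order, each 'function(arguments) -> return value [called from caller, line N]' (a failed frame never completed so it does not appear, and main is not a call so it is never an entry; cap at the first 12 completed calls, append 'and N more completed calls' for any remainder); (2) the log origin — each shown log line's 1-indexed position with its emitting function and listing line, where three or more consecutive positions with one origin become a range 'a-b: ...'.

Answer: the defect is in derive_floor at line 41.
Key observation: Everything matches until log position 20, which reads 'hit index 10' in place of 'hit index 1'.
Crash: probe_limits, line 47, IndexError.
Call chain: main -> probe_limits([4, 10, 7, 5], 10) (called at line 65).
First divergence: at position 20 the run shows 'hit index 10' where the working version logs 'hit index 1'.
Intended log window:
  18: derive_floor start: n=4 cutoff=10
  19: hit index 1
  20: hit index 1
  21: checkpoint: 30
Execution walk:
  index_entries([4, 10, 7, 5]) -> 2  [called from mix_signals, line 31]
  merge_totals([4, 10, 7, 5], 10) -> 0  [called from mix_signals, line 32]
  grade_run(2, 0) -> 3  [called from mix_signals, line 34]
  mix_signals([4, 10, 7, 5], 10) -> 3  [called from main, line 63]
  derive_floor([4, 10, 7, 5], 10) -> 10  [called from probe_limits, line 45]
Log origin:
  1: emitted by main (line 62)
  2: emitted by mix_signals (line 30)
  3: emitted by index_entries (line 2)
  4-7: emitted by index_entries (line 7)
  8: emitted by index_entries (line 8)
  9: emitted by merge_totals (line 12)
  10-13: emitted by merge_totals (line 17)
  14: emitted by mix_signals (line 33)
  15: emitted by grade_run (line 21)
  16: emitted by main (line 64)
  17: emitted by probe_limits (line 44)
  18: emitted by derive_floor (line 37)
  19: emitted by derive_floor (line 40)
  20: emitted by probe_limits (line 46)
A correct fix: line 41: replace `mid` with `low`.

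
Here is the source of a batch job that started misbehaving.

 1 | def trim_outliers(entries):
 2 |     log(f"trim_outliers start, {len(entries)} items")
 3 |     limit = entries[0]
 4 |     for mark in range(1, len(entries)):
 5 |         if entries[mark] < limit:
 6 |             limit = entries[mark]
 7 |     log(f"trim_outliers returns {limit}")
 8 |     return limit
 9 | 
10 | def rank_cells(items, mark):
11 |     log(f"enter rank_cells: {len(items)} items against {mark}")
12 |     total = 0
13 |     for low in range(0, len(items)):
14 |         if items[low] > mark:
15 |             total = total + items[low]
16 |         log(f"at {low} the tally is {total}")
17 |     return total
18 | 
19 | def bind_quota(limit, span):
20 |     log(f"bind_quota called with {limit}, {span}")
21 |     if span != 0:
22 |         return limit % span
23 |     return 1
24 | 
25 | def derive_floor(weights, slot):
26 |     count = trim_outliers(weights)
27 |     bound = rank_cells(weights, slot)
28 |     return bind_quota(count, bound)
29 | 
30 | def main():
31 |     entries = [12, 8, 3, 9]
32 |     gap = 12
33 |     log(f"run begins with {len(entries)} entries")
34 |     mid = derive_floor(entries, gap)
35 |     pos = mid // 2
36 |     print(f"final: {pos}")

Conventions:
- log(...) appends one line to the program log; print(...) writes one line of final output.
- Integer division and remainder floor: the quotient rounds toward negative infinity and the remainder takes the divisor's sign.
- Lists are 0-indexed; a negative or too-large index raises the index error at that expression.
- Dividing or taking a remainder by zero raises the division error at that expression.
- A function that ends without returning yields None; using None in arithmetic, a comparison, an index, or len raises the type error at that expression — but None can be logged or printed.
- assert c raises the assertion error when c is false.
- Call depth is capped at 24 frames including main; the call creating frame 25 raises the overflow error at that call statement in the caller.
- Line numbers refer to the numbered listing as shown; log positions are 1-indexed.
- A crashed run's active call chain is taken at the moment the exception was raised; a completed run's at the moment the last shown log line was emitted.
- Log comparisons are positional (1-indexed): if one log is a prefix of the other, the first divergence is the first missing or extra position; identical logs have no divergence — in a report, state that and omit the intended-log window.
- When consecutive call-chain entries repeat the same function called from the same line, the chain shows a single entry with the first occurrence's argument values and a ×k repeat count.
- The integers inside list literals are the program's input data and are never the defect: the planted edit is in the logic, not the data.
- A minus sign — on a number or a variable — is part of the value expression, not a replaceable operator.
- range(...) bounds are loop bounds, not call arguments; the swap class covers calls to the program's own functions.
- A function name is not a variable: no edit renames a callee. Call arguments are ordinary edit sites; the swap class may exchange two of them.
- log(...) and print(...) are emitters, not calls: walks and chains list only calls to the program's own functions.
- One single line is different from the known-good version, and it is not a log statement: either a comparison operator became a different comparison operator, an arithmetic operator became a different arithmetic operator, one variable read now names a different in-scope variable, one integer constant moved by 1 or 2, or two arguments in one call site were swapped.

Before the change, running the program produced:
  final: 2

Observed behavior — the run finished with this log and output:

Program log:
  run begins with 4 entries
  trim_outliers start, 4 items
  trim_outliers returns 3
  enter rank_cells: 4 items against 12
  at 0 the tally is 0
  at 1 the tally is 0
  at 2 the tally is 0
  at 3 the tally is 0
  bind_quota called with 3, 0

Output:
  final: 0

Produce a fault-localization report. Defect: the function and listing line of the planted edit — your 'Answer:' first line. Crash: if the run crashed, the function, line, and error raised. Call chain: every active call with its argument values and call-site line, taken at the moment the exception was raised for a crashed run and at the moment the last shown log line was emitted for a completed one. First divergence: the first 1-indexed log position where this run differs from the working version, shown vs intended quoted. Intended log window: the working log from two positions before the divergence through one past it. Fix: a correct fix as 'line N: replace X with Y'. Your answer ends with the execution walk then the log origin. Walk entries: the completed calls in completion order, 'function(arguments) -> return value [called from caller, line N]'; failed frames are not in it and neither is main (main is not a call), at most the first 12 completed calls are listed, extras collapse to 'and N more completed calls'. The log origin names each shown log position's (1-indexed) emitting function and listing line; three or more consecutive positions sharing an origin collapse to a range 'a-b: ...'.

Answer: the defect is in main at line 35.
Core observation: The two runs log identically and part ways only at the printed values.
Call chain: main -> derive_floor([12, 8, 3, 9], 12) (called at line 34) -> bind_quota(3, 0) (called at line 28).
First divergence: there is none — every log position agrees.
Execution walk:
  trim_outliers([12, 8, 3, 9]) -> 3  [called from derive_floor, line 26]
  rank_cells([12, 8, 3, 9], 12) -> 0  [called from derive_floor, line 27]
  bind_quota(3, 0) -> 1  [called from derive_floor, line 28]
  derive_floor([12, 8, 3, 9], 12) -> 1  [called from main, line 34]
Log origin:
  1 — main, line 33
  2 — trim_outliers, line 2
  3 — trim_outliers, line 7
  4 — rank_cells, line 11
  5-8 — rank_cells, line 16
  9 — bind_quota, line 20
A correct fix: line 35: replace `//` with `*`.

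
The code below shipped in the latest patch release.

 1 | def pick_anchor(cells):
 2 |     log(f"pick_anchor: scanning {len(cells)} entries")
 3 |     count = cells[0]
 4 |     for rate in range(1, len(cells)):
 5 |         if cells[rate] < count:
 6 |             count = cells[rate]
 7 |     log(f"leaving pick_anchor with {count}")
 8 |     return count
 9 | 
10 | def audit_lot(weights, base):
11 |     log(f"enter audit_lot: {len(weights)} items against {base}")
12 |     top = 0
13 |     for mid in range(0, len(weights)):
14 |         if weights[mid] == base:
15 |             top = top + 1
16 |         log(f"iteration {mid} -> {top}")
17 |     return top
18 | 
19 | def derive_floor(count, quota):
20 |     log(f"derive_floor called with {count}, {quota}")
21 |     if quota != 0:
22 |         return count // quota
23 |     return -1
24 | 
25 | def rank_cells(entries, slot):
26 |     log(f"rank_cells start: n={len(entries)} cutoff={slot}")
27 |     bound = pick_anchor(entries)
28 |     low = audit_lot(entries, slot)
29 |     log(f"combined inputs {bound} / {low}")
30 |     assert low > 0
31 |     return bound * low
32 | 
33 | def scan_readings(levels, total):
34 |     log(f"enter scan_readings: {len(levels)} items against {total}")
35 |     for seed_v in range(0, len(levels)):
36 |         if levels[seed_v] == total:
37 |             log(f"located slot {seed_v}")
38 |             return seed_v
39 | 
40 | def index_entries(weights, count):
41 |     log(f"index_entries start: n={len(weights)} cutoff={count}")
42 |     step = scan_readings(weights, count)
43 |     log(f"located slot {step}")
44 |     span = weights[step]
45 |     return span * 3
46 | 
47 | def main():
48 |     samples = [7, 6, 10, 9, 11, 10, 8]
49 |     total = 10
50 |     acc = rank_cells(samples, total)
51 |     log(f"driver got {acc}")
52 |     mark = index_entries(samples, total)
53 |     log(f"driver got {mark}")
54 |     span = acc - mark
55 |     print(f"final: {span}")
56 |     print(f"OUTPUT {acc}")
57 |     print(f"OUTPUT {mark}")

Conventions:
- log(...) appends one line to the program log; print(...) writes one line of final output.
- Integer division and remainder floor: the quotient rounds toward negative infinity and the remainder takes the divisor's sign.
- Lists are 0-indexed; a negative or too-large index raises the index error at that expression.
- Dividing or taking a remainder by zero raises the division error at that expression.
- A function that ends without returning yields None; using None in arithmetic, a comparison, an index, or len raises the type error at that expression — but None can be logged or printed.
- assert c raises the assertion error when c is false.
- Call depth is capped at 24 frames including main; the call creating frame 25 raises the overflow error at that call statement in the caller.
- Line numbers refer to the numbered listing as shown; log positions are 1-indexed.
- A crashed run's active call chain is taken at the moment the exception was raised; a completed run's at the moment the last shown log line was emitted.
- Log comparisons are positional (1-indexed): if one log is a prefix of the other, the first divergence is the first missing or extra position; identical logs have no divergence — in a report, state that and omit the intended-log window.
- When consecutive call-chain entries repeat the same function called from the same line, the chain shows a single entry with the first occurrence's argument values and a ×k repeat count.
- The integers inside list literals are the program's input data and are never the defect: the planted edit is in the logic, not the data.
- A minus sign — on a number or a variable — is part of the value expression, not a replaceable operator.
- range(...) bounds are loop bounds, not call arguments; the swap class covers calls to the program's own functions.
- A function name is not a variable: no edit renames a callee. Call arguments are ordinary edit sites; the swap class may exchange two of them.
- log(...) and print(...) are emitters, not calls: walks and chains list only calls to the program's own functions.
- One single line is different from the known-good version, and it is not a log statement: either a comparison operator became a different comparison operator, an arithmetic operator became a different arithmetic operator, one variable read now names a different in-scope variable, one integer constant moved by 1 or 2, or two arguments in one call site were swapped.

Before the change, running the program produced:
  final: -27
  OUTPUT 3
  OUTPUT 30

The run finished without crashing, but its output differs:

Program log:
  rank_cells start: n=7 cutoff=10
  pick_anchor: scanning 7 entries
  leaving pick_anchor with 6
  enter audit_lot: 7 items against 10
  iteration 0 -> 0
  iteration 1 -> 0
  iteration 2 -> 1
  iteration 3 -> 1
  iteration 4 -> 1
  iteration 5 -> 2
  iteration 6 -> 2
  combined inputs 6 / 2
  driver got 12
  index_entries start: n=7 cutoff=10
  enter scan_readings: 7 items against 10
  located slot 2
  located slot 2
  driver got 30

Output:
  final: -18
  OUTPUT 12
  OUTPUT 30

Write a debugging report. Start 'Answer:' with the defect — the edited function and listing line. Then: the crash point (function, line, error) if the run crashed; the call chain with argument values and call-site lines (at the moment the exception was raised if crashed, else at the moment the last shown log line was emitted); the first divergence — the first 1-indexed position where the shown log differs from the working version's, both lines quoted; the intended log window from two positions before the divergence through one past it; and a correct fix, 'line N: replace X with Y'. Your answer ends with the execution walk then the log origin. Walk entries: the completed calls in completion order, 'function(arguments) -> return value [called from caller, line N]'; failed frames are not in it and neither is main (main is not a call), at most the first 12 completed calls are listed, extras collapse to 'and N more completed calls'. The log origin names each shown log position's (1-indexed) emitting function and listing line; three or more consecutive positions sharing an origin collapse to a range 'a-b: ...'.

Answer: the defect is in rank_cells at line 31.
Core observation: At log position 13 the runs split — shown 'driver got 12', but the working version logs 'driver got 3'.
Call chain: main.
First divergence: position 13 — the shown line 'driver got 12' should read 'driver got 3'.
Intended log window:
  11: iteration 6 -> 2
  12: combined inputs 6 / 2
  13: driver got 3
  14: index_entries start: n=7 cutoff=10
Execution walk:
  pick_anchor([7, 6, 10, 9, 11, 10, 8]) -> 6  [called from rank_cells, line 27]
  audit_lot([7, 6, 10, 9, 11, 10, 8], 10) -> 2  [called from rank_cells, line 28]
  rank_cells([7, 6, 10, 9, 11, 10, 8], 10) -> 12  [called from main, line 50]
  scan_readings([7, 6, 10, 9, 11, 10, 8], 10) -> 2  [called from index_entries, line 42]
  index_entries([7, 6, 10, 9, 11, 10, 8], 10) -> 30  [called from main, line 52]
Log origins:
  1 — rank_cells, line 26
  2 — pick_anchor, line 2
  3 — pick_anchor, line 7
  4 — audit_lot, line 11
  5-11 — audit_lot, line 16
  12 — rank_cells, line 29
  13 — main, line 51
  14 — index_entries, line 41
  15 — scan_readings, line 34
  16 — scan_readings, line 37
  17 — index_entries, line 43
  18 — main, line 53
A correct fix: line 31: replace `*` with `//`.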